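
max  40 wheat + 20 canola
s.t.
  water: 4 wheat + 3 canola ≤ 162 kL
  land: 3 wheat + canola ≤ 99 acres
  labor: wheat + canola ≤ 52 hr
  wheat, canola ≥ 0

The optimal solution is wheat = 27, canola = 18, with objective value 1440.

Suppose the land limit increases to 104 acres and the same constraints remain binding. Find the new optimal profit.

At the optimum: water uses 162 of 162 (binding); land uses 99 of 99 (binding); labor uses 45 of 52 (slack = 7).
By complementary slackness, y = 0 for the non-binding constraint.
The binding rows give the dual system: 4·y_water + 3·y_land = 40 and 3·y_water + 1·y_land = 20.
This yields shadow prices y_water = 4, y_land = 8.
Δz = y_land·Δb = 8 × (5) = 40, so new z* = 1440 + 40 = 1480.

1480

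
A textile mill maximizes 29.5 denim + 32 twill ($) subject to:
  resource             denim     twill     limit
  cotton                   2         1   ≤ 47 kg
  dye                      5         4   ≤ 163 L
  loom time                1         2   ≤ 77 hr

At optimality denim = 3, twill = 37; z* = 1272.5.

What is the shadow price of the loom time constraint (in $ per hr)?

7

Binding: dye and loom time. Non-binding: cotton (4 unused).
By complementary slackness, y = 0 for the non-binding constraint.
From A_Bᵀ y = c: 5·y_dye + 1·y_loom time = 29.5; 4·y_dye + 2·y_loom time = 32.
This yields shadow prices y_dye = 4.5, y_loom time = 7.
Shadow price of loom time = 7.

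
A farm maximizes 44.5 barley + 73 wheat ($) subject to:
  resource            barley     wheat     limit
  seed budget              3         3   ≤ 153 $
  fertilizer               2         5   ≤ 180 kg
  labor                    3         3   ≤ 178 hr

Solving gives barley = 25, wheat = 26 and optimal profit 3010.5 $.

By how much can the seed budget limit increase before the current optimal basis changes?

25

Binding constraints: seed budget, fertilizer. The basis is B = [[3,3],[2,5]] with det 9.
Per unit increase in seed budget, x* moves by d = (0.5556, -0.2222).
The basis stays optimal until labor becomes binding; allowable increase = 25 $.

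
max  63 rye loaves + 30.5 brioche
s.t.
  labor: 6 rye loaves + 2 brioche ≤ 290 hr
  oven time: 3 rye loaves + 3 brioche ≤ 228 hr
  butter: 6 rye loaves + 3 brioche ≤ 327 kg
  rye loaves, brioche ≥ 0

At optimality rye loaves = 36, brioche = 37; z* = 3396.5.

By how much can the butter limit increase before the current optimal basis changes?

4.5

Binding constraints: labor, butter. The basis is B = [[6,2],[6,3]] with det 6.
Per unit increase in butter, x* moves by d = (-0.3333, 1).
The basis stays optimal until oven time becomes binding; allowable increase = 4.5 kg.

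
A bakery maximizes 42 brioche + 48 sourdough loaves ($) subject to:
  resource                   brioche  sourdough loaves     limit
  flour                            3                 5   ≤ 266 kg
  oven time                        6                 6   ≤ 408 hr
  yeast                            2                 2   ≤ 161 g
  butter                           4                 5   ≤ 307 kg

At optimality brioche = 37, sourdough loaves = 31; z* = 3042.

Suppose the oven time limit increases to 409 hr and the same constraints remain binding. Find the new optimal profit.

3047.5

Binding: flour and oven time. Non-binding: yeast (25 unused), butter (4 unused).
Since yeast, butter are not tight, their duals are 0.
Dual feasibility on the basic columns requires 3·y_flour + 6·y_oven time = 42, 5·y_flour + 6·y_oven time = 48.
This yields shadow prices y_flour = 3, y_oven time = 5.5.
Δz = y_oven time·Δb = 5.5 × (1) = 5.5, so new z* = 3042 + 5.5 = 3047.5.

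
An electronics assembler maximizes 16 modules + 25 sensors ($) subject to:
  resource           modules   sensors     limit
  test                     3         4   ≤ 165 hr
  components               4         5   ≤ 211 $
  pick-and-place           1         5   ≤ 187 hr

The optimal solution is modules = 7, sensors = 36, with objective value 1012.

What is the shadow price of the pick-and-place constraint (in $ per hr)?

1

At the optimum: test uses 165 of 165 (binding); components uses 208 of 211 (slack = 3); pick-and-place uses 187 of 187 (binding).
Slack constraints have shadow price 0 (complementary slackness).
Dual feasibility on the basic columns requires 3·y_test + 1·y_pick-and-place = 16, 4·y_test + 5·y_pick-and-place = 25.
Solving: y_test = 5, y_pick-and-place = 1.
Shadow price of pick-and-place = 1.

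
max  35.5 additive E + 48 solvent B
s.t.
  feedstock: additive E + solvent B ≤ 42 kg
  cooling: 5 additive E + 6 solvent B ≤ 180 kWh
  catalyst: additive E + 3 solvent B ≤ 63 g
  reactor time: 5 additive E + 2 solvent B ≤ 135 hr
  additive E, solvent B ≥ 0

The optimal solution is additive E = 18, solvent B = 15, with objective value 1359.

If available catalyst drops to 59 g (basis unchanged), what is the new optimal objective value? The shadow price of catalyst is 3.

1347

Δb = -4, so new z* = 1359 + (3)·(-4) = 1359 − 12 = 1347.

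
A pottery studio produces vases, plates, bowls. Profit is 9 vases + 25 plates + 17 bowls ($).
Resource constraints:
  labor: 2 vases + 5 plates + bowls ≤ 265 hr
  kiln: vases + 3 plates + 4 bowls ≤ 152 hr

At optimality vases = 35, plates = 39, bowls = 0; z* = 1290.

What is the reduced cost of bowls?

-5

At the optimum: labor uses 265 of 265 (binding); kiln uses 152 of 152 (binding).
The binding rows give the dual system: 2·y_labor + 1·y_kiln = 9 and 5·y_labor + 3·y_kiln = 25.
→ y_labor = 2 and y_kiln = 5.
Reduced cost of bowls: c₃ − yᵀa₃ = 17 − (2·1 + 5·4) = 17 − 22 = -5.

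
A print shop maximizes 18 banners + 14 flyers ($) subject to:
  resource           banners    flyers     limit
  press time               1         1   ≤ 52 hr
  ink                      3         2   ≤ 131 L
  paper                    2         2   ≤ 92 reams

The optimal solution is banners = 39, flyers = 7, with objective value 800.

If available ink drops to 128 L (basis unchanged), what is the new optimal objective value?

788

At the optimum: press time uses 46 of 52 (slack = 6); ink uses 131 of 131 (binding); paper uses 92 of 92 (binding).
Slack constraints have shadow price 0 (complementary slackness).
Dual feasibility on the basic columns requires 3·y_ink + 2·y_paper = 18, 2·y_ink + 2·y_paper = 14.
This yields shadow prices y_ink = 4, y_paper = 3.
Δz = y_ink·Δb = 4 × (-3) = -12, so new z* = 800 − 12 = 788.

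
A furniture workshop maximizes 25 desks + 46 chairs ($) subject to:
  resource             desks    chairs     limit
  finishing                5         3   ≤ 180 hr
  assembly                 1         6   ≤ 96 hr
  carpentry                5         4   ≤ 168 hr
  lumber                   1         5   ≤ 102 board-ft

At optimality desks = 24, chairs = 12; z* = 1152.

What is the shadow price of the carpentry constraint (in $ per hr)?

At the optimum: finishing uses 156 of 180 (slack = 24); assembly uses 96 of 96 (binding); carpentry uses 168 of 168 (binding); lumber uses 84 of 102 (slack = 18).
Since finishing, lumber are not tight, their duals are 0.
Dual feasibility on the basic columns requires 1·y_assembly + 5·y_carpentry = 25, 6·y_assembly + 4·y_carpentry = 46.
Solving: y_assembly = 5, y_carpentry = 4.
Shadow price of carpentry = 4.

4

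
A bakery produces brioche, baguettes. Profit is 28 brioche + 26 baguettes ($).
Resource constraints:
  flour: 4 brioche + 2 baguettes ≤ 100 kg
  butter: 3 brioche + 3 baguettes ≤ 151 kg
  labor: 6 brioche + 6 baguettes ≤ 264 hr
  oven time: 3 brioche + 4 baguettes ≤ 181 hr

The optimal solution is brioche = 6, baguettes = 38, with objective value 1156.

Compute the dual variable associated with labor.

Check each constraint at x*: flour 100/100 (tight); butter 132/151 (slack 19); labor 264/264 (tight); oven time 170/181 (slack 11).
Slack constraints have shadow price 0 (complementary slackness).
The binding rows give the dual system: 4·y_flour + 6·y_labor = 28 and 2·y_flour + 6·y_labor = 26.
This yields shadow prices y_flour = 1, y_labor = 4.
Shadow price of labor = 4.

4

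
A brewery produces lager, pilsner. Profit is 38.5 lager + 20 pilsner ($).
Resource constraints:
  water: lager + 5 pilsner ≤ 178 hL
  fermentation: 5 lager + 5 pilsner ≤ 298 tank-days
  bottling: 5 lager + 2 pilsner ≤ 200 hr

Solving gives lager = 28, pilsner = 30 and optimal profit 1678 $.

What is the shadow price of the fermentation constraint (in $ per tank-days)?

0

At the optimum: water uses 178 of 178 (binding); fermentation uses 290 of 298 (slack = 8); bottling uses 200 of 200 (binding).
By complementary slackness, y = 0 for the non-binding constraint.
The binding rows give the dual system: 1·y_water + 5·y_bottling = 38.5 and 5·y_water + 2·y_bottling = 20.
→ y_water = 1 and y_bottling = 7.5.
Shadow price of fermentation = 0.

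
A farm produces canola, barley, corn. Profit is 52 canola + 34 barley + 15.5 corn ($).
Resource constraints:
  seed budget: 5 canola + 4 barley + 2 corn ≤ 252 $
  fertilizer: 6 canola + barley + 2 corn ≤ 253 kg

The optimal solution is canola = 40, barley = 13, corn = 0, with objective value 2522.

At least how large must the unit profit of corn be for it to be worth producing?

At the optimum: seed budget uses 252 of 252 (binding); fertilizer uses 253 of 253 (binding).
From A_Bᵀ y = c: 5·y_seed budget + 6·y_fertilizer = 52; 4·y_seed budget + 1·y_fertilizer = 34.
Solving: y_seed budget = 8, y_fertilizer = 2.
corn enters the basis when its profit ≥ yᵀa₃ = 8·2 + 2·2 = 20.

20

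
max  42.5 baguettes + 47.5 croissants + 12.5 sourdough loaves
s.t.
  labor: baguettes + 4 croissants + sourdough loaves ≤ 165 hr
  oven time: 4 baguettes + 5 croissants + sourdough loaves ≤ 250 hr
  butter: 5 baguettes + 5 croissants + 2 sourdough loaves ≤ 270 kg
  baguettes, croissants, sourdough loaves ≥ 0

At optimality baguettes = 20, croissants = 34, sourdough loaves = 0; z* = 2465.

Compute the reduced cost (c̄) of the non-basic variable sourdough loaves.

-1.5

Check each constraint at x*: labor 156/165 (slack 9); oven time 250/250 (tight); butter 270/270 (tight).
Since labor is not tight, its dual is 0.
The binding rows give the dual system: 4·y_oven time + 5·y_butter = 42.5 and 5·y_oven time + 5·y_butter = 47.5.
Solving: y_oven time = 5, y_butter = 4.5.
Reduced cost of sourdough loaves: c₃ − yᵀa₃ = 12.5 − (5·1 + 4.5·2) = 12.5 − 14 = -1.5.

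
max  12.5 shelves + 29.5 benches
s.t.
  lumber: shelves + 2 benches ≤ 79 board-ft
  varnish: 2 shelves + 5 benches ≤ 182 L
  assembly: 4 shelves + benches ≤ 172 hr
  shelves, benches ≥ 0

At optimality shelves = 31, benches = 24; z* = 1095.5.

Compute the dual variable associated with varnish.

Binding: lumber and varnish. Non-binding: assembly (24 unused).
Since assembly is not tight, its dual is 0.
Dual feasibility on the basic columns requires 1·y_lumber + 2·y_varnish = 12.5, 2·y_lumber + 5·y_varnish = 29.5.
→ y_lumber = 3.5 and y_varnish = 4.5.
Shadow price of varnish = 4.5.

4.5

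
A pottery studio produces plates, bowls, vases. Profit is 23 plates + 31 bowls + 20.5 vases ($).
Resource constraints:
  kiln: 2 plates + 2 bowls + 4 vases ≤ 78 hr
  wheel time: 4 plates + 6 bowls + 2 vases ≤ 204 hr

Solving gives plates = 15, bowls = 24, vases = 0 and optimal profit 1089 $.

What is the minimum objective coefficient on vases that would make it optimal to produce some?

22

At the optimum: kiln uses 78 of 78 (binding); wheel time uses 204 of 204 (binding).
From A_Bᵀ y = c: 2·y_kiln + 4·y_wheel time = 23; 2·y_kiln + 6·y_wheel time = 31.
→ y_kiln = 3.5 and y_wheel time = 4.
vases enters the basis when its profit ≥ yᵀa₃ = 3.5·4 + 4·2 = 22.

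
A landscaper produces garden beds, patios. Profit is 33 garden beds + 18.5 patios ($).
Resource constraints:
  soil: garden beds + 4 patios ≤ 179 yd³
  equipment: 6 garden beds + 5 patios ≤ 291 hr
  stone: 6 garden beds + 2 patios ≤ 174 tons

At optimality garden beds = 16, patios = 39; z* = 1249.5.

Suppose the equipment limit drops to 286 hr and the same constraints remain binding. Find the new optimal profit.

1237

Check each constraint at x*: soil 172/179 (slack 7); equipment 291/291 (tight); stone 174/174 (tight).
Slack constraints have shadow price 0 (complementary slackness).
From A_Bᵀ y = c: 6·y_equipment + 6·y_stone = 33; 5·y_equipment + 2·y_stone = 18.5.
→ y_equipment = 2.5 and y_stone = 3.
Δz = y_equipment·Δb = 2.5 × (-5) = -12.5, so new z* = 1249.5 − 12.5 = 1237.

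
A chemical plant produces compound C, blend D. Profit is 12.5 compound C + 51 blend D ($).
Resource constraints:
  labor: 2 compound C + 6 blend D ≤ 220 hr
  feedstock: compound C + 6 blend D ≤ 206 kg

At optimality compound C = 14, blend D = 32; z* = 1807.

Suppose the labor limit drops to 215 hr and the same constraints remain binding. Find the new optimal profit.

1787

At the optimum: labor uses 220 of 220 (binding); feedstock uses 206 of 206 (binding).
From A_Bᵀ y = c: 2·y_labor + 1·y_feedstock = 12.5; 6·y_labor + 6·y_feedstock = 51.
This yields shadow prices y_labor = 4, y_feedstock = 4.5.
Δz = y_labor·Δb = 4 × (-5) = -20, so new z* = 1807 − 20 = 1787.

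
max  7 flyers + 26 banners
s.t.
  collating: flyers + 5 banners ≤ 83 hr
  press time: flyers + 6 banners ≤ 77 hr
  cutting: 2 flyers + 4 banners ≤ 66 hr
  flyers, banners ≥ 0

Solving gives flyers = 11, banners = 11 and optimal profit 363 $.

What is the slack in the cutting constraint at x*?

0

cutting used = 2·11 + 4·11 = 66; slack = 66 − 66 = 0.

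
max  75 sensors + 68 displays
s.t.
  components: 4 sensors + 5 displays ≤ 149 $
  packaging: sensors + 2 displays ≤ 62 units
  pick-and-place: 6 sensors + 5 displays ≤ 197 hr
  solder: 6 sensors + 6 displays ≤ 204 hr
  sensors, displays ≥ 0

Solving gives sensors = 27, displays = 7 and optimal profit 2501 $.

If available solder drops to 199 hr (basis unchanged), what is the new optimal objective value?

2473.5

Check each constraint at x*: components 143/149 (slack 6); packaging 41/62 (slack 21); pick-and-place 197/197 (tight); solder 204/204 (tight).
Slack constraints have shadow price 0 (complementary slackness).
From A_Bᵀ y = c: 6·y_pick-and-place + 6·y_solder = 75; 5·y_pick-and-place + 6·y_solder = 68.
Solving: y_pick-and-place = 7, y_solder = 5.5.
Δz = y_solder·Δb = 5.5 × (-5) = -27.5, so new z* = 2501 − 27.5 = 2473.5.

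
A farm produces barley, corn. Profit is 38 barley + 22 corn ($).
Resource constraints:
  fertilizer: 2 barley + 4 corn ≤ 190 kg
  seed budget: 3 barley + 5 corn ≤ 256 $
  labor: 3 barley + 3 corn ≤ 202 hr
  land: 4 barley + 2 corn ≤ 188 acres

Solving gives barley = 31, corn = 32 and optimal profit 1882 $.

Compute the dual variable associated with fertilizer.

Check each constraint at x*: fertilizer 190/190 (tight); seed budget 253/256 (slack 3); labor 189/202 (slack 13); land 188/188 (tight).
By complementary slackness, y = 0 for the non-binding constraints.
From A_Bᵀ y = c: 2·y_fertilizer + 4·y_land = 38; 4·y_fertilizer + 2·y_land = 22.
Solving: y_fertilizer = 1, y_land = 9.
Shadow price of fertilizer = 1.

1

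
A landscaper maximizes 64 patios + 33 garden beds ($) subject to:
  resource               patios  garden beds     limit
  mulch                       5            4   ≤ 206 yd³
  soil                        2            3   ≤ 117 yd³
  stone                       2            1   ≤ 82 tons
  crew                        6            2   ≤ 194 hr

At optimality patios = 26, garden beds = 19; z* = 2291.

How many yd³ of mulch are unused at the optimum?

mulch used = 5·26 + 4·19 = 206; slack = 206 − 206 = 0.

0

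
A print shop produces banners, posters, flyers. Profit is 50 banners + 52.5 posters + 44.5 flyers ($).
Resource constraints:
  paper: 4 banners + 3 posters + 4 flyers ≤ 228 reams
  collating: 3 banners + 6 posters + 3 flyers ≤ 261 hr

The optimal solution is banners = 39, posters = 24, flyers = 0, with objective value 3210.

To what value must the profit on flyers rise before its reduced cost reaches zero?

At the optimum: paper uses 228 of 228 (binding); collating uses 261 of 261 (binding).
Dual feasibility on the basic columns requires 4·y_paper + 3·y_collating = 50, 3·y_paper + 6·y_collating = 52.5.
→ y_paper = 9.5 and y_collating = 4.
flyers enters the basis when its profit ≥ yᵀa₃ = 9.5·4 + 4·3 = 50.

50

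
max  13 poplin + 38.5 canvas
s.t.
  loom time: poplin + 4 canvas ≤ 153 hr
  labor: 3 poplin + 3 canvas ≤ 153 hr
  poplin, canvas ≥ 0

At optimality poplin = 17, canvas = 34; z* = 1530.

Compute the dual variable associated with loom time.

8.5

At the optimum: loom time uses 153 of 153 (binding); labor uses 153 of 153 (binding).
From A_Bᵀ y = c: 1·y_loom time + 3·y_labor = 13; 4·y_loom time + 3·y_labor = 38.5.
Solving: y_loom time = 8.5, y_labor = 1.5.
Shadow price of loom time = 8.5.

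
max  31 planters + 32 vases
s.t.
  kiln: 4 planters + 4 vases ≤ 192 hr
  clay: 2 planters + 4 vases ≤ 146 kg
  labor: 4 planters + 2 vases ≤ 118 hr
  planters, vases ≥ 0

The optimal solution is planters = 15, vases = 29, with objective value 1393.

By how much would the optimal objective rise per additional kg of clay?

5.5

Binding: clay and labor. Non-binding: kiln (16 unused).
Since kiln is not tight, its dual is 0.
Dual feasibility on the basic columns requires 2·y_clay + 4·y_labor = 31, 4·y_clay + 2·y_labor = 32.
Solving: y_clay = 5.5, y_labor = 5.
Shadow price of clay = 5.5.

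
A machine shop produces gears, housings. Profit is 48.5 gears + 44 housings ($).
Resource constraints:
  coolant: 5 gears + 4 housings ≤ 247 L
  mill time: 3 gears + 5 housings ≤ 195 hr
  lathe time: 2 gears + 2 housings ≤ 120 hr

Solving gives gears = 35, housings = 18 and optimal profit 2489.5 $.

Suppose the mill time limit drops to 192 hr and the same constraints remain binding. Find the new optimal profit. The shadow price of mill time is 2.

Δb = -3, so new z* = 2489.5 + (2)·(-3) = 2489.5 − 6 = 2483.5.

2483.5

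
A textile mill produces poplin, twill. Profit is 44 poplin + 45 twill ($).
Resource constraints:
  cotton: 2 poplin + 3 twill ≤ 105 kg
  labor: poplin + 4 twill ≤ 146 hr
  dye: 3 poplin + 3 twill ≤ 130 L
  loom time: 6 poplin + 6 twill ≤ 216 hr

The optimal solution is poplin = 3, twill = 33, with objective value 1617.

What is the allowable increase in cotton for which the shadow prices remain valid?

3

Binding constraints: cotton, loom time. The basis is B = [[2,3],[6,6]] with det -6.
Per unit increase in cotton, x* moves by d = (-1, 1).
The basis stays optimal until poplin reaches 0; allowable increase = 3 kg.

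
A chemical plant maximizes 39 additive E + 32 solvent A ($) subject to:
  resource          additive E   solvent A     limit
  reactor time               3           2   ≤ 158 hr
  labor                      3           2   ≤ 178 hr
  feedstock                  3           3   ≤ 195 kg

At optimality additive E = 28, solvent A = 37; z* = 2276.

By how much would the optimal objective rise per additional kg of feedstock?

Check each constraint at x*: reactor time 158/158 (tight); labor 158/178 (slack 20); feedstock 195/195 (tight).
Since labor is not tight, its dual is 0.
The binding rows give the dual system: 3·y_reactor time + 3·y_feedstock = 39 and 2·y_reactor time + 3·y_feedstock = 32.
→ y_reactor time = 7 and y_feedstock = 6.
Shadow price of feedstock = 6.

6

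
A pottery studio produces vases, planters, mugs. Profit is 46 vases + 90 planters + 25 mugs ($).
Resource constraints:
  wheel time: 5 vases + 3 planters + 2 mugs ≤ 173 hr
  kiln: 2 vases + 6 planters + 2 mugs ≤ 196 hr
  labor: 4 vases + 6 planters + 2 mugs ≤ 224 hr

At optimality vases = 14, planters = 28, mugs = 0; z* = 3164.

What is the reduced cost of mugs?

-5

At the optimum: wheel time uses 154 of 173 (slack = 19); kiln uses 196 of 196 (binding); labor uses 224 of 224 (binding).
By complementary slackness, y = 0 for the non-binding constraint.
The binding rows give the dual system: 2·y_kiln + 4·y_labor = 46 and 6·y_kiln + 6·y_labor = 90.
This yields shadow prices y_kiln = 7, y_labor = 8.
Reduced cost of mugs: c₃ − yᵀa₃ = 25 − (7·2 + 8·2) = 25 − 30 = -5.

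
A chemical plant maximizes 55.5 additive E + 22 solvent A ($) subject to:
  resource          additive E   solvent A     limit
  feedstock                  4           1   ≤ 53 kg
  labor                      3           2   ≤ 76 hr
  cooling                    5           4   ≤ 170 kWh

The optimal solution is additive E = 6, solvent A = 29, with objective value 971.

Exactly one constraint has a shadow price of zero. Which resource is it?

feedstock: 53/53 (binding)
labor: 76/76 (binding)
cooling: 146/170 (slack 24)
By complementary slackness, a constraint with positive slack has shadow price 0 → cooling.

cooling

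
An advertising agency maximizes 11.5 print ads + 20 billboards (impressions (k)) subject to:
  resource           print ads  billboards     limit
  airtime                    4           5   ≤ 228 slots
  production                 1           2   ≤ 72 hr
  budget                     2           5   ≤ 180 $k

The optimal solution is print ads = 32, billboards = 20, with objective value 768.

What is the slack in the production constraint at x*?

production used = 1·32 + 2·20 = 72; slack = 72 − 72 = 0.

0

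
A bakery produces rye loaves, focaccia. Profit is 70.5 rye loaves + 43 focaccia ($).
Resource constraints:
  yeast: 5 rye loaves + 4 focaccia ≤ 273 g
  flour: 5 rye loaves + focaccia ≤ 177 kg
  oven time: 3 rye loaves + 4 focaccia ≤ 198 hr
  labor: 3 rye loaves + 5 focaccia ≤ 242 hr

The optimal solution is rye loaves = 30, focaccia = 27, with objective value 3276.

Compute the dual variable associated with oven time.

8.5

Binding: flour and oven time. Non-binding: yeast (15 unused), labor (17 unused).
By complementary slackness, y = 0 for the non-binding constraints.
Dual feasibility on the basic columns requires 5·y_flour + 3·y_oven time = 70.5, 1·y_flour + 4·y_oven time = 43.
Solving: y_flour = 9, y_oven time = 8.5.
Shadow price of oven time = 8.5.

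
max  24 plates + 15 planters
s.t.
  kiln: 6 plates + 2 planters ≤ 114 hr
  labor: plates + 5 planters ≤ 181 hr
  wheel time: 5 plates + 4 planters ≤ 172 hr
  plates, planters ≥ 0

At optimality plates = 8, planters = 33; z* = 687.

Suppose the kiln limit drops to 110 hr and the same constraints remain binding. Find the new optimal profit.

681

Check each constraint at x*: kiln 114/114 (tight); labor 173/181 (slack 8); wheel time 172/172 (tight).
Slack constraints have shadow price 0 (complementary slackness).
From A_Bᵀ y = c: 6·y_kiln + 5·y_wheel time = 24; 2·y_kiln + 4·y_wheel time = 15.
Solving: y_kiln = 1.5, y_wheel time = 3.
Δz = y_kiln·Δb = 1.5 × (-4) = -6, so new z* = 687 − 6 = 681.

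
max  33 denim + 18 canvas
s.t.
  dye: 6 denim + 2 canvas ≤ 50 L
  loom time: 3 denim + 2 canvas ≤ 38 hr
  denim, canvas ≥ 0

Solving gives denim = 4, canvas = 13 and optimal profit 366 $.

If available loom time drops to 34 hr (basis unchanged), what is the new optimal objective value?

338

Both dye and loom time are binding at x*.
The binding rows give the dual system: 6·y_dye + 3·y_loom time = 33 and 2·y_dye + 2·y_loom time = 18.
→ y_dye = 2 and y_loom time = 7.
Δz = y_loom time·Δb = 7 × (-4) = -28, so new z* = 366 − 28 = 338.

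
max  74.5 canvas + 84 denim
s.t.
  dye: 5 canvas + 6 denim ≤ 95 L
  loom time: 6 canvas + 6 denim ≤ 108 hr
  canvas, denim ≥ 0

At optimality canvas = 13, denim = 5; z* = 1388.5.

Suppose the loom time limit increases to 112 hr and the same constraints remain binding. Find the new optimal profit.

Both dye and loom time are binding at x*.
From A_Bᵀ y = c: 5·y_dye + 6·y_loom time = 74.5; 6·y_dye + 6·y_loom time = 84.
This yields shadow prices y_dye = 9.5, y_loom time = 4.5.
Δz = y_loom time·Δb = 4.5 × (4) = 18, so new z* = 1388.5 + 18 = 1406.5.

1406.5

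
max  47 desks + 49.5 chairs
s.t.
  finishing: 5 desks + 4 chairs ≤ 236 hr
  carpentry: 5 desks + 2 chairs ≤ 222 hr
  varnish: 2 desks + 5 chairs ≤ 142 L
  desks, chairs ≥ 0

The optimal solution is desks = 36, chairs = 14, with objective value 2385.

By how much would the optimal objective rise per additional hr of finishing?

Binding: finishing and varnish. Non-binding: carpentry (14 unused).
By complementary slackness, y = 0 for the non-binding constraint.
Dual feasibility on the basic columns requires 5·y_finishing + 2·y_varnish = 47, 4·y_finishing + 5·y_varnish = 49.5.
→ y_finishing = 8 and y_varnish = 3.5.
Shadow price of finishing = 8.

8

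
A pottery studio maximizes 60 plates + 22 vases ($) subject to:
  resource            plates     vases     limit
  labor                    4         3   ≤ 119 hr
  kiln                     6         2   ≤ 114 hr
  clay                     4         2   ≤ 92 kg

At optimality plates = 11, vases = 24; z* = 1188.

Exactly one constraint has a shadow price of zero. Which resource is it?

labor: 116/119 (slack 3)
kiln: 114/114 (binding)
clay: 92/92 (binding)
By complementary slackness, a constraint with positive slack has shadow price 0 → labor.

labor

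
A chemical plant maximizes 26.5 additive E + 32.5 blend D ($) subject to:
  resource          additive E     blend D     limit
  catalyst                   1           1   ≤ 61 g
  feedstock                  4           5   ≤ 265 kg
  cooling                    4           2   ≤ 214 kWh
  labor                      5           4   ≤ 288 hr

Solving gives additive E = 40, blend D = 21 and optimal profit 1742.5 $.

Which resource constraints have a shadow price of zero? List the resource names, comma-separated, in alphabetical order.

cooling, labor

catalyst: 61/61 (binding)
feedstock: 265/265 (binding)
cooling: 202/214 (slack 12)
labor: 284/288 (slack 4)
By complementary slackness, a constraint with positive slack has shadow price 0 → cooling, labor.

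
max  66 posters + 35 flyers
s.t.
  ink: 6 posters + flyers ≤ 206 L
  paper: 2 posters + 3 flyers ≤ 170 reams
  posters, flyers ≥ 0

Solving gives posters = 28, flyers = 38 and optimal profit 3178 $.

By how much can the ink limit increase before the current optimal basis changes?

Binding constraints: ink, paper. The basis is B = [[6,1],[2,3]] with det 16.
Per unit increase in ink, x* moves by d = (0.1875, -0.125).
The basis stays optimal until flyers reaches 0; allowable increase = 304 L.

304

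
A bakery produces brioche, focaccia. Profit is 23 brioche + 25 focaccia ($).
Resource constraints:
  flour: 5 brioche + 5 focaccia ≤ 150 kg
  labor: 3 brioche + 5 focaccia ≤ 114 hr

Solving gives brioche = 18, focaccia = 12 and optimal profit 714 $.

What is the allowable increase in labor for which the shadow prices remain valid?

Binding constraints: flour, labor. The basis is B = [[5,5],[3,5]] with det 10.
Per unit increase in labor, x* moves by d = (-0.5, 0.5).
The basis stays optimal until brioche reaches 0; allowable increase = 36 hr.

36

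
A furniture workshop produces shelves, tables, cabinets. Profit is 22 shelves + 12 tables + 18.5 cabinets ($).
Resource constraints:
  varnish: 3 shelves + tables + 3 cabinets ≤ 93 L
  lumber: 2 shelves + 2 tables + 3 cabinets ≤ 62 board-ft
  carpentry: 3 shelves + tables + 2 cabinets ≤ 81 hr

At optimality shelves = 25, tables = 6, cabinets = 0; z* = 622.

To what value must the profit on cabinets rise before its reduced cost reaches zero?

At the optimum: varnish uses 81 of 93 (slack = 12); lumber uses 62 of 62 (binding); carpentry uses 81 of 81 (binding).
By complementary slackness, y = 0 for the non-binding constraint.
Dual feasibility on the basic columns requires 2·y_lumber + 3·y_carpentry = 22, 2·y_lumber + 1·y_carpentry = 12.
→ y_lumber = 3.5 and y_carpentry = 5.
cabinets enters the basis when its profit ≥ yᵀa₃ = 3.5·3 + 5·2 = 20.5.

20.5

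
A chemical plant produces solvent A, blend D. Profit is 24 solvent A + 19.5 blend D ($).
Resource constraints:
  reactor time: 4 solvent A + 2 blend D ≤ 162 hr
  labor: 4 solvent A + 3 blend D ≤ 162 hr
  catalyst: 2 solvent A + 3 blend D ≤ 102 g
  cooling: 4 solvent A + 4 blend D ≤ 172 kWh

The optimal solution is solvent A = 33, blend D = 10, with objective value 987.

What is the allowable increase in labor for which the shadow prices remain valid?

Binding constraints: labor, cooling. The basis is B = [[4,3],[4,4]] with det 4.
Per unit increase in labor, x* moves by d = (1, -1).
The basis stays optimal until reactor time becomes binding; allowable increase = 5 hr.

5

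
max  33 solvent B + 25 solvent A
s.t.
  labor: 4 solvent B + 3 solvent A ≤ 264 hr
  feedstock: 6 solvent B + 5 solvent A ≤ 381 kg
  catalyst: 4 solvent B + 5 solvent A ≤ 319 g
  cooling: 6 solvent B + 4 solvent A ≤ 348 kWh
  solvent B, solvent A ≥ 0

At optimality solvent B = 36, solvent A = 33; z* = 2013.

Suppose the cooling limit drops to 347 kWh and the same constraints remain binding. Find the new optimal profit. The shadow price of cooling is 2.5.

Δb = -1, so new z* = 2013 + (2.5)·(-1) = 2013 − 2.5 = 2010.5.

2010.5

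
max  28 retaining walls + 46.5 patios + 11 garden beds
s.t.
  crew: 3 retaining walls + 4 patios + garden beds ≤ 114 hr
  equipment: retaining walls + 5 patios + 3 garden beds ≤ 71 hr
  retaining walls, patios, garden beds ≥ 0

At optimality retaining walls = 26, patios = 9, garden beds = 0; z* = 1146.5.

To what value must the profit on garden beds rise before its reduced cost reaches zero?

At the optimum: crew uses 114 of 114 (binding); equipment uses 71 of 71 (binding).
From A_Bᵀ y = c: 3·y_crew + 1·y_equipment = 28; 4·y_crew + 5·y_equipment = 46.5.
Solving: y_crew = 8.5, y_equipment = 2.5.
garden beds enters the basis when its profit ≥ yᵀa₃ = 8.5·1 + 2.5·3 = 16.

16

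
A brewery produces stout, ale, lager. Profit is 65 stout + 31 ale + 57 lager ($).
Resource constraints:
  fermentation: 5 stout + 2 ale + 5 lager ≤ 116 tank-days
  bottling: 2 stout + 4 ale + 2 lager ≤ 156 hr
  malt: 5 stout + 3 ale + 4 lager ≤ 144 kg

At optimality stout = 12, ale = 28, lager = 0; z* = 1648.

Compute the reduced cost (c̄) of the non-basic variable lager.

-3

At the optimum: fermentation uses 116 of 116 (binding); bottling uses 136 of 156 (slack = 20); malt uses 144 of 144 (binding).
Slack constraints have shadow price 0 (complementary slackness).
From A_Bᵀ y = c: 5·y_fermentation + 5·y_malt = 65; 2·y_fermentation + 3·y_malt = 31.
→ y_fermentation = 8 and y_malt = 5.
Reduced cost of lager: c₃ − yᵀa₃ = 57 − (8·5 + 5·4) = 57 − 60 = -3.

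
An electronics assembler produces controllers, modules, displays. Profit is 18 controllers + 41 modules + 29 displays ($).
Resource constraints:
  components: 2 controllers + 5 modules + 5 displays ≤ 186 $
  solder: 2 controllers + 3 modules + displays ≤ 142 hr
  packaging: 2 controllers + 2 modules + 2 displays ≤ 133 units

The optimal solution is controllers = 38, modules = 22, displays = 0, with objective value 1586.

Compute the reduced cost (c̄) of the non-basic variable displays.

At the optimum: components uses 186 of 186 (binding); solder uses 142 of 142 (binding); packaging uses 120 of 133 (slack = 13).
Slack constraints have shadow price 0 (complementary slackness).
From A_Bᵀ y = c: 2·y_components + 2·y_solder = 18; 5·y_components + 3·y_solder = 41.
→ y_components = 7 and y_solder = 2.
Reduced cost of displays: c₃ − yᵀa₃ = 29 − (7·5 + 2·1) = 29 − 37 = -8.

-8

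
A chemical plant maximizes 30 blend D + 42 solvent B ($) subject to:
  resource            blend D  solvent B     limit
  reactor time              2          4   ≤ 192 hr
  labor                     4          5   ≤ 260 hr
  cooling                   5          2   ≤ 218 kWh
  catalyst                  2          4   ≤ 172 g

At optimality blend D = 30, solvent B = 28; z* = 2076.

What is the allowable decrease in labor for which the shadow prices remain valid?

45

Binding constraints: labor, catalyst. The basis is B = [[4,5],[2,4]] with det 6.
Per unit decrease in labor, x* moves by d = (-0.6667, 0.3333).
The basis stays optimal until blend D reaches 0; allowable decrease = 45 hr.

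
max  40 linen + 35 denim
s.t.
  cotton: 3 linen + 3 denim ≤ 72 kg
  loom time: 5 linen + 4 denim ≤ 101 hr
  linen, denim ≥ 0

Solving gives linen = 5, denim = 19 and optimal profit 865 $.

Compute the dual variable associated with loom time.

At the optimum: cotton uses 72 of 72 (binding); loom time uses 101 of 101 (binding).
Dual feasibility on the basic columns requires 3·y_cotton + 5·y_loom time = 40, 3·y_cotton + 4·y_loom time = 35.
This yields shadow prices y_cotton = 5, y_loom time = 5.
Shadow price of loom time = 5.

5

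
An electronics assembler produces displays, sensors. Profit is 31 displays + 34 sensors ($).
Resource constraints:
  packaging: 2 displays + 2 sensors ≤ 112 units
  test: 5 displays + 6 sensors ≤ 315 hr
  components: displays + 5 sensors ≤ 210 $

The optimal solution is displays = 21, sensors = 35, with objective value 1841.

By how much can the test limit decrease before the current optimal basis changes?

35

Binding constraints: packaging, test. The basis is B = [[2,2],[5,6]] with det 2.
Per unit decrease in test, x* moves by d = (1, -1).
The basis stays optimal until sensors reaches 0; allowable decrease = 35 hr.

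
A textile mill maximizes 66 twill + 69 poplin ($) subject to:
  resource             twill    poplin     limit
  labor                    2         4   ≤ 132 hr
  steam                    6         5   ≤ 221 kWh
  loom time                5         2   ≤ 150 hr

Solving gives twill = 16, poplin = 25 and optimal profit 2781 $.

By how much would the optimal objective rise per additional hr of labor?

Check each constraint at x*: labor 132/132 (tight); steam 221/221 (tight); loom time 130/150 (slack 20).
By complementary slackness, y = 0 for the non-binding constraint.
The binding rows give the dual system: 2·y_labor + 6·y_steam = 66 and 4·y_labor + 5·y_steam = 69.
This yields shadow prices y_labor = 6, y_steam = 9.
Shadow price of labor = 6.

6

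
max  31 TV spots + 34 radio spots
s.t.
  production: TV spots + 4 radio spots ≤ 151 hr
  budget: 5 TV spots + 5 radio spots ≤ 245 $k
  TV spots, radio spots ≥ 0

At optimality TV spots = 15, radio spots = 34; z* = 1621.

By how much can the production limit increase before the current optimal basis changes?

Binding constraints: production, budget. The basis is B = [[1,4],[5,5]] with det -15.
Per unit increase in production, x* moves by d = (-0.3333, 0.3333).
The basis stays optimal until TV spots reaches 0; allowable increase = 45 hr.

45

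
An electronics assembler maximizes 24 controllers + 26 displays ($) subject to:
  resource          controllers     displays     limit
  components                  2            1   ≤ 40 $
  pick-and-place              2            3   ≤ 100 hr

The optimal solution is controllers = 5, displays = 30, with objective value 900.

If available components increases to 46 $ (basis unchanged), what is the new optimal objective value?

Check each constraint at x*: components 40/40 (tight); pick-and-place 100/100 (tight).
The binding rows give the dual system: 2·y_components + 2·y_pick-and-place = 24 and 1·y_components + 3·y_pick-and-place = 26.
→ y_components = 5 and y_pick-and-place = 7.
Δz = y_components·Δb = 5 × (6) = 30, so new z* = 900 + 30 = 930.

930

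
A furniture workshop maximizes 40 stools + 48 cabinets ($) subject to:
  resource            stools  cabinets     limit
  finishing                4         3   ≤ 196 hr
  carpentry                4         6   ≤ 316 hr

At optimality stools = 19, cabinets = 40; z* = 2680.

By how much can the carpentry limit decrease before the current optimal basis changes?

120

Binding constraints: finishing, carpentry. The basis is B = [[4,3],[4,6]] with det 12.
Per unit decrease in carpentry, x* moves by d = (0.25, -0.3333).
The basis stays optimal until cabinets reaches 0; allowable decrease = 120 hr.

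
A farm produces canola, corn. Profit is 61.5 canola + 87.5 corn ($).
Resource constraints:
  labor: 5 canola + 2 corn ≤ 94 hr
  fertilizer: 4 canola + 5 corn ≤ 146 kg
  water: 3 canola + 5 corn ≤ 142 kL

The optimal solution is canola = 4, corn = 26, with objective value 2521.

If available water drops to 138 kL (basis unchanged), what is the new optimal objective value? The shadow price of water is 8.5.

Δb = -4, so new z* = 2521 + (8.5)·(-4) = 2521 − 34 = 2487.

2487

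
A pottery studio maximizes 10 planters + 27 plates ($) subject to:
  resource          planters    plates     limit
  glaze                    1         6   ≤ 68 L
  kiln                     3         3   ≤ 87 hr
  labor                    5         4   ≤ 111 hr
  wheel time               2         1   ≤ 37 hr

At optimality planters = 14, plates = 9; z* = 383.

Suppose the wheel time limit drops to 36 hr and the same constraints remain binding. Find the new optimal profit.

380

Check each constraint at x*: glaze 68/68 (tight); kiln 69/87 (slack 18); labor 106/111 (slack 5); wheel time 37/37 (tight).
By complementary slackness, y = 0 for the non-binding constraints.
The binding rows give the dual system: 1·y_glaze + 2·y_wheel time = 10 and 6·y_glaze + 1·y_wheel time = 27.
→ y_glaze = 4 and y_wheel time = 3.
Δz = y_wheel time·Δb = 3 × (-1) = -3, so new z* = 383 − 3 = 380.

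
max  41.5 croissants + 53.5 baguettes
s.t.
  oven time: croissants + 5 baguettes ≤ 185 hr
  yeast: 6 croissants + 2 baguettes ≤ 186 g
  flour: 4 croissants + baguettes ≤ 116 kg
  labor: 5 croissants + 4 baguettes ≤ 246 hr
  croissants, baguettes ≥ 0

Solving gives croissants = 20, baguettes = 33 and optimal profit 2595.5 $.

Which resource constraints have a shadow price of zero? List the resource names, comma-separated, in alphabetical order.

flour, labor

oven time: 185/185 (binding)
yeast: 186/186 (binding)
flour: 113/116 (slack 3)
labor: 232/246 (slack 14)
By complementary slackness, a constraint with positive slack has shadow price 0 → flour, labor.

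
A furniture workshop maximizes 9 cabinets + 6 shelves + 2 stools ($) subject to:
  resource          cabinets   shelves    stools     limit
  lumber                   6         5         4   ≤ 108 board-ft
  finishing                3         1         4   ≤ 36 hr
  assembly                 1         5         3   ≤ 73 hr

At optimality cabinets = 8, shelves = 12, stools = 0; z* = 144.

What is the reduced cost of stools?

Check each constraint at x*: lumber 108/108 (tight); finishing 36/36 (tight); assembly 68/73 (slack 5).
By complementary slackness, y = 0 for the non-binding constraint.
Dual feasibility on the basic columns requires 6·y_lumber + 3·y_finishing = 9, 5·y_lumber + 1·y_finishing = 6.
Solving: y_lumber = 1, y_finishing = 1.
Reduced cost of stools: c₃ − yᵀa₃ = 2 − (1·4 + 1·4) = 2 − 8 = -6.

-6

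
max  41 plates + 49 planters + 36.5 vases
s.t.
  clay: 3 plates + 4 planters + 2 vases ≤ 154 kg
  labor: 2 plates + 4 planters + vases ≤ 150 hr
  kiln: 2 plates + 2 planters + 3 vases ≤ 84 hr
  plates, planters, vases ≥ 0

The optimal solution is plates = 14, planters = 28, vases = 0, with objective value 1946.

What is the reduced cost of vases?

-5

Check each constraint at x*: clay 154/154 (tight); labor 140/150 (slack 10); kiln 84/84 (tight).
Slack constraints have shadow price 0 (complementary slackness).
From A_Bᵀ y = c: 3·y_clay + 2·y_kiln = 41; 4·y_clay + 2·y_kiln = 49.
Solving: y_clay = 8, y_kiln = 8.5.
Reduced cost of vases: c₃ − yᵀa₃ = 36.5 − (8·2 + 8.5·3) = 36.5 − 41.5 = -5.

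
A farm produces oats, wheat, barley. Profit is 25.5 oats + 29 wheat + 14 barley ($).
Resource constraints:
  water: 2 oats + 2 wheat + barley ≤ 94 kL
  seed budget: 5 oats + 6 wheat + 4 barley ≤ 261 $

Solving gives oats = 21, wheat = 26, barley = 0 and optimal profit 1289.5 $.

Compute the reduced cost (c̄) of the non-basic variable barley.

-4

Check each constraint at x*: water 94/94 (tight); seed budget 261/261 (tight).
The binding rows give the dual system: 2·y_water + 5·y_seed budget = 25.5 and 2·y_water + 6·y_seed budget = 29.
This yields shadow prices y_water = 4, y_seed budget = 3.5.
Reduced cost of barley: c₃ − yᵀa₃ = 14 − (4·1 + 3.5·4) = 14 − 18 = -4.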